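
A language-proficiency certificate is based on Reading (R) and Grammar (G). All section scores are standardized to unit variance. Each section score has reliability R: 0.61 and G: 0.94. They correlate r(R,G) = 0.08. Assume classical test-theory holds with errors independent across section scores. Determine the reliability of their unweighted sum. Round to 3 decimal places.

Var(R+G) = 2 + 2·[0.08] = 2 + 0.16 = 2.16.
Under uncorrelated errors the observed covariances equal the true-score covariances, so only the own-variance terms attenuate.
True-score variance = [0.61 + 0.94] + 0.16 = 1.55 + 0.16 = 1.71.
Reliability = 1.71 / 2.16 = 0.792.

0.792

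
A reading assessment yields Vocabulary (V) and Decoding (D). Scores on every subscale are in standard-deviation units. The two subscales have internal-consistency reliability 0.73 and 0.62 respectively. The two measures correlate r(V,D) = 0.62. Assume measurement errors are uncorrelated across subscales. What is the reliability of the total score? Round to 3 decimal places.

Var(V+D) = 2 + 2·[0.62] = 2 + 1.24 = 3.24.
With uncorrelated errors the cross-covariances are all true-score covariance, so they carry over unchanged; only the diagonal terms shrink to ρᵢσᵢ².
True-score variance = [0.73 + 0.62] + 1.24 = 1.35 + 1.24 = 2.59.
Reliability = 2.59 / 3.24 = 0.799.

0.799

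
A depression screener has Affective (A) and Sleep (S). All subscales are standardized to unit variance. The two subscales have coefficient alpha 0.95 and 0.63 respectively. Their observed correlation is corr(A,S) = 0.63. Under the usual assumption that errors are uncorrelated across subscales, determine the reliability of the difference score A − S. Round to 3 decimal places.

0.432

Var(A−S) = 1 + 1 − 2·0.63 = 2 − 1.26 = 0.74.
Under uncorrelated errors the observed covariances equal the true-score covariances, so only the own-variance terms attenuate.
True-score variance = [0.95 + 0.63] − 1.26 = 1.58 − 1.26 = 0.32.
Reliability = 0.32 / 0.74 = 0.432.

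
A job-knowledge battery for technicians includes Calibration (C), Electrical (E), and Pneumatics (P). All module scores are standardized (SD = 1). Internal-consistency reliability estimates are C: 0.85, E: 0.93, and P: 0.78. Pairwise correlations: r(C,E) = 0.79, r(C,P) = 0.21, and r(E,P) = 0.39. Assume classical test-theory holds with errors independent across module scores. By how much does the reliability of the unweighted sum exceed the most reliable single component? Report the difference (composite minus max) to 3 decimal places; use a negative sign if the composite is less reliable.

Var(sum) = 3 + 2.78 = 5.78; true-score variance = 2.56 + 2.78 = 5.34; composite reliability = 0.9239.
Max component reliability = 0.9300.
Difference = 0.9239 − 0.9300 = -0.006.

-0.006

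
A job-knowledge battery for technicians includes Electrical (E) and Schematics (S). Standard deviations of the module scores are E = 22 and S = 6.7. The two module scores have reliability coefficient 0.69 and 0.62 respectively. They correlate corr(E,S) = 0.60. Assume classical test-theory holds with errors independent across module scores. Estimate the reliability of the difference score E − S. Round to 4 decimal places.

0.5253

Var(E−S) = 22² + 6.7² − 2·22·6.7·0.60 = 528.89 − 176.88 = 352.01.
Under uncorrelated errors the observed covariances equal the true-score covariances, so only the own-variance terms attenuate.
True-score variance = [22²·0.69 + 6.7²·0.62] − 176.88 = 361.792 − 176.88 = 184.912.
Reliability = 184.912 / 352.01 = 0.5253.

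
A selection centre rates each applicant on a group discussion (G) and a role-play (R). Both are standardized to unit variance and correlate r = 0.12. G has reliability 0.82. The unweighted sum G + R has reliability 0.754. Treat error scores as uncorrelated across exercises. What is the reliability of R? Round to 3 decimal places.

Var(G+R) = 2 + 2·0.12 = 2.240.
True-score variance = ρ_G + ρ_R + 2·0.12, so 0.754 = (0.82 + ρ_R + 0.24) / 2.240.
ρ_R = 0.754·2.240 − 0.82 − 0.24 = 0.629.

0.629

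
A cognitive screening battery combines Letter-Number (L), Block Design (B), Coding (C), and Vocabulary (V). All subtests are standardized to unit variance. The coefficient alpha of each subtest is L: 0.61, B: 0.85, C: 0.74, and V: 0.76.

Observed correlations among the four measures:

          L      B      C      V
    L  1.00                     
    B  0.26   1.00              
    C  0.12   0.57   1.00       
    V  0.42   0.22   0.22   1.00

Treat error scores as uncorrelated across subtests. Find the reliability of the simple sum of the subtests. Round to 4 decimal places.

Var(L+B+C+V) = 4 + 2·[0.26 + 0.12 + 0.42 + 0.57 + 0.22 + 0.22] = 4 + 3.62 = 7.62.
With uncorrelated errors the cross-covariances are all true-score covariance, so they carry over unchanged; only the diagonal terms shrink to ρᵢσᵢ².
True-score variance = [0.61 + 0.85 + 0.74 + 0.76] + 3.62 = 2.96 + 3.62 = 6.58.
Reliability = 6.58 / 7.62 = 0.8635.

0.8635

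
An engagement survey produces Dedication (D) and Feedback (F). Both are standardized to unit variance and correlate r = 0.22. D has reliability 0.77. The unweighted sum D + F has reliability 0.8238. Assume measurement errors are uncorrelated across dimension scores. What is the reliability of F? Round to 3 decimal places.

0.800

Var(D+F) = 2 + 2·0.22 = 2.440.
True-score variance = ρ_D + ρ_F + 2·0.22, so 0.8238 = (0.77 + ρ_F + 0.44) / 2.440.
ρ_F = 0.8238·2.440 − 0.77 − 0.44 = 0.800.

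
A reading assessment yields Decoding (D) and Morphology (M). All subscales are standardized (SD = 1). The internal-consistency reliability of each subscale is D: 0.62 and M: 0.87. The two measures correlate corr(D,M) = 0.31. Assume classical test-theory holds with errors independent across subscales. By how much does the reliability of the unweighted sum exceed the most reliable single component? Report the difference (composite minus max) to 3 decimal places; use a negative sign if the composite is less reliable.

Var(sum) = 2 + 0.62 = 2.62; true-score variance = 1.49 + 0.62 = 2.11; composite reliability = 0.8053.
Max component reliability = 0.8700.
Difference = 0.8053 − 0.8700 = -0.065.

-0.065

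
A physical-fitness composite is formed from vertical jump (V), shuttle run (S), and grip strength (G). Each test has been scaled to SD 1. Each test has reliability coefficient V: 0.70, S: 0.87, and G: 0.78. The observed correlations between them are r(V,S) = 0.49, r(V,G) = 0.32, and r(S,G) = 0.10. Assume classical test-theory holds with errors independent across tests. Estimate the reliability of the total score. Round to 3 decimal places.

0.865

Var(V+S+G) = 3 + 2·[0.49 + 0.32 + 0.10] = 3 + 1.82 = 4.82.
Because errors are independent across components, Cov(Tᵢ,Tⱼ) = Cov(Xᵢ,Xⱼ); the off-diagonal part of the true-score variance is the same as above.
True-score variance = [0.70 + 0.87 + 0.78] + 1.82 = 2.35 + 1.82 = 4.17.
Reliability = 4.17 / 4.82 = 0.865.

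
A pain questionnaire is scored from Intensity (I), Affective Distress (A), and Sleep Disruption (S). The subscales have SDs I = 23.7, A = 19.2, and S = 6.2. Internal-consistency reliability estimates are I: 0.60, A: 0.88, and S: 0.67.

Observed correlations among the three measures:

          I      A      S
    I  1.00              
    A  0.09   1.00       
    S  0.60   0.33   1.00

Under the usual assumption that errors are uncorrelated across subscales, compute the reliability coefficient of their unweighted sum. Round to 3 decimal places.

0.784

Var(I+A+S) = 23.7² + 19.2² + 6.2² + 2·[23.7·19.2·0.09 + 23.7·6.2·0.60 + 19.2·6.2·0.33] = 968.77 + 336.802 = 1305.57.
With uncorrelated errors the cross-covariances are all true-score covariance, so they carry over unchanged; only the diagonal terms shrink to ρᵢσᵢ².
True-score variance = [23.7²·0.60 + 19.2²·0.88 + 6.2²·0.67] + 336.802 = 687.172 + 336.802 = 1023.97.
Reliability = 1023.97 / 1305.57 = 0.784.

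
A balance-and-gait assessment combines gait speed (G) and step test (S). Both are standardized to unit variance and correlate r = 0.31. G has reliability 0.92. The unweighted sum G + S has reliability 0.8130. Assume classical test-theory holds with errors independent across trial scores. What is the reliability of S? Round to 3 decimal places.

Var(G+S) = 2 + 2·0.31 = 2.620.
True-score variance = ρ_G + ρ_S + 2·0.31, so 0.8130 = (0.92 + ρ_S + 0.62) / 2.620.
ρ_S = 0.8130·2.620 − 0.92 − 0.62 = 0.590.

0.590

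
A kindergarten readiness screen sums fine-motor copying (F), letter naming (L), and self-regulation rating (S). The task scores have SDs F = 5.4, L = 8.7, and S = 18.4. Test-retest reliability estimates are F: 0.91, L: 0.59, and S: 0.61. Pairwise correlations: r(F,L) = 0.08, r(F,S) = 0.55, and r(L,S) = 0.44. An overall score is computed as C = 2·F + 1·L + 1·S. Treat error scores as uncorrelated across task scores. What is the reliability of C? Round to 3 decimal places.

Var(C) = 2²·5.4² + 8.7² + 18.4² + 2·[2·5.4·8.7·0.08 + 2·5.4·18.4·0.55 + 8.7·18.4·0.44] = 530.89 + 374.496 = 905.386.
Under uncorrelated errors the observed covariances equal the true-score covariances, so only the own-variance terms attenuate.
True-score variance = [2²·5.4²·0.91 + 8.7²·0.59 + 18.4²·0.61] + 374.496 = 357.321 + 374.496 = 731.817.
Reliability = 731.817 / 905.386 = 0.808.

0.808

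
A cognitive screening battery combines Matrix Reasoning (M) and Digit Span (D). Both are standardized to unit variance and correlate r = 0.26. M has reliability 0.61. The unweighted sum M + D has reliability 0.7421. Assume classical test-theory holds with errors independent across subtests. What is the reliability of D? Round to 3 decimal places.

0.740

Var(M+D) = 2 + 2·0.26 = 2.520.
True-score variance = ρ_M + ρ_D + 2·0.26, so 0.7421 = (0.61 + ρ_D + 0.52) / 2.520.
ρ_D = 0.7421·2.520 − 0.61 − 0.52 = 0.740.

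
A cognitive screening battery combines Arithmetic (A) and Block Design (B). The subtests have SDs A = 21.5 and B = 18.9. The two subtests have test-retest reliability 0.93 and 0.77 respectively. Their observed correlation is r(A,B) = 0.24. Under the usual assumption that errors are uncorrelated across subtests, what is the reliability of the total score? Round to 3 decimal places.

0.887

Var(A+B) = 21.5² + 18.9² + 2·[21.5·18.9·0.24] = 819.46 + 195.048 = 1014.51.
Under uncorrelated errors the observed covariances equal the true-score covariances, so only the own-variance terms attenuate.
True-score variance = [21.5²·0.93 + 18.9²·0.77] + 195.048 = 704.944 + 195.048 = 899.992.
Reliability = 899.992 / 1014.51 = 0.887.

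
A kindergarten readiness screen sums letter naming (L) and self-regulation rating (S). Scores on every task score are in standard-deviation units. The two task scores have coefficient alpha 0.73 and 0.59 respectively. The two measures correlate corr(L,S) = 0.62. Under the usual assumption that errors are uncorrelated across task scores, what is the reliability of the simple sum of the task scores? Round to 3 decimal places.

Var(L+S) = 2 + 2·[0.62] = 2 + 1.24 = 3.24.
Under uncorrelated errors the observed covariances equal the true-score covariances, so only the own-variance terms attenuate.
True-score variance = [0.73 + 0.59] + 1.24 = 1.32 + 1.24 = 2.56.
Reliability = 2.56 / 3.24 = 0.790.

0.790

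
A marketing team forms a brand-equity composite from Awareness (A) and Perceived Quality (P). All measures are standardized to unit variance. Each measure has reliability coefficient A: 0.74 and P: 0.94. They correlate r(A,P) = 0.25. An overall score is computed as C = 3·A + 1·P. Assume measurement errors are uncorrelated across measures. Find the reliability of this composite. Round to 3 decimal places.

Var(C) = 3² + 1 + 2·[3·0.25] = 10 + 1.5 = 11.5.
With uncorrelated errors the cross-covariances are all true-score covariance, so they carry over unchanged; only the diagonal terms shrink to ρᵢσᵢ².
True-score variance = [3²·0.74 + 0.94] + 1.5 = 7.6 + 1.5 = 9.1.
Reliability = 9.1 / 11.5 = 0.791.

0.791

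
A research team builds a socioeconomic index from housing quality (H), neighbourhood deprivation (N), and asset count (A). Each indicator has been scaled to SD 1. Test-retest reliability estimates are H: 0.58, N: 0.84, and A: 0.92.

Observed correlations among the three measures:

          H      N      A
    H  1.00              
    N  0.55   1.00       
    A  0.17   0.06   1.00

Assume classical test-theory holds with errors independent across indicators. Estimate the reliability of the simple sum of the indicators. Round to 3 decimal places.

0.855

Var(H+N+A) = 3 + 2·[0.55 + 0.17 + 0.06] = 3 + 1.56 = 4.56.
Under uncorrelated errors the observed covariances equal the true-score covariances, so only the own-variance terms attenuate.
True-score variance = [0.58 + 0.84 + 0.92] + 1.56 = 2.34 + 1.56 = 3.9.
Reliability = 3.9 / 4.56 = 0.855.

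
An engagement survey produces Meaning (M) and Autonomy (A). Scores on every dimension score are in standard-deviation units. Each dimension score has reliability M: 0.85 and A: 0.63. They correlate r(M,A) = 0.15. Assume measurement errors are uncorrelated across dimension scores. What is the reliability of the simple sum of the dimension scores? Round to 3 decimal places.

Var(M+A) = 2 + 2·[0.15] = 2 + 0.3 = 2.3.
With uncorrelated errors the cross-covariances are all true-score covariance, so they carry over unchanged; only the diagonal terms shrink to ρᵢσᵢ².
True-score variance = [0.85 + 0.63] + 0.3 = 1.48 + 0.3 = 1.78.
Reliability = 1.78 / 2.3 = 0.774.

0.774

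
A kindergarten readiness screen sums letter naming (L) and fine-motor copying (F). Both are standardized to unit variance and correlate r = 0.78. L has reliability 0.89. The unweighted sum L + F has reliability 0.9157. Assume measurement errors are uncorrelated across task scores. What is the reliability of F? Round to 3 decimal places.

Var(L+F) = 2 + 2·0.78 = 3.560.
True-score variance = ρ_L + ρ_F + 2·0.78, so 0.9157 = (0.89 + ρ_F + 1.56) / 3.560.
ρ_F = 0.9157·3.560 − 0.89 − 1.56 = 0.810.

0.810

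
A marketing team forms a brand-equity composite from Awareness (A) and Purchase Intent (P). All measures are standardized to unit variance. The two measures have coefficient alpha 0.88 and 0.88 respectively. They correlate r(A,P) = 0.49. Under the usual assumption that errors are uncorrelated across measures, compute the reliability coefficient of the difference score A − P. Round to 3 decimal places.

Var(A−P) = 1 + 1 − 2·0.49 = 2 − 0.98 = 1.02.
With uncorrelated errors the cross-covariances are all true-score covariance, so they carry over unchanged; only the diagonal terms shrink to ρᵢσᵢ².
True-score variance = [0.88 + 0.88] − 0.98 = 1.76 − 0.98 = 0.78.
Reliability = 0.78 / 1.02 = 0.765.

0.765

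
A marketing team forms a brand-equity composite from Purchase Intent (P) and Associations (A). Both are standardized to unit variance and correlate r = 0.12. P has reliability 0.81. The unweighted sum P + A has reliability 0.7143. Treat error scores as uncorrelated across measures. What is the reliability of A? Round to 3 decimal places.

0.550

Var(P+A) = 2 + 2·0.12 = 2.240.
True-score variance = ρ_P + ρ_A + 2·0.12, so 0.7143 = (0.81 + ρ_A + 0.24) / 2.240.
ρ_A = 0.7143·2.240 − 0.81 − 0.24 = 0.550.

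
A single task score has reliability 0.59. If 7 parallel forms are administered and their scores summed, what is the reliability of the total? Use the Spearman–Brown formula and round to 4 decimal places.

0.9097

ρ_k = kρ / (1 + (k−1)ρ) = 7·0.59 / (1 + 6·0.59) = 4.130 / 4.540 = 0.9097.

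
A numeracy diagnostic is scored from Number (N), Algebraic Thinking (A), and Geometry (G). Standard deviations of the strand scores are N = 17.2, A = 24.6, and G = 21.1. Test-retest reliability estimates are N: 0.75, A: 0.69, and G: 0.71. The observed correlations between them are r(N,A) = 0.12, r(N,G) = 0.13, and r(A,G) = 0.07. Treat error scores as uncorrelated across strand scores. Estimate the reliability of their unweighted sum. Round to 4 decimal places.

0.7581

Var(N+A+G) = 17.2² + 24.6² + 21.1² + 2·[17.2·24.6·0.12 + 17.2·21.1·0.13 + 24.6·21.1·0.07] = 1346.21 + 268.576 = 1614.79.
Because errors are independent across components, Cov(Tᵢ,Tⱼ) = Cov(Xᵢ,Xⱼ); the off-diagonal part of the true-score variance is the same as above.
True-score variance = [17.2²·0.75 + 24.6²·0.69 + 21.1²·0.71] + 268.576 = 955.54 + 268.576 = 1224.12.
Reliability = 1224.12 / 1614.79 = 0.7581.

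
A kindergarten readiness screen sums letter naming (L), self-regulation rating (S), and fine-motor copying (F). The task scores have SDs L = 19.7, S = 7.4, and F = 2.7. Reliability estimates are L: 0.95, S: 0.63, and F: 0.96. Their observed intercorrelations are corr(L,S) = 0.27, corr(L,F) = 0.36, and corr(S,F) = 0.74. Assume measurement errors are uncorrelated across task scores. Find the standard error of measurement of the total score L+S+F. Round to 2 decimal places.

6.32

Var(total) = 450.14 + 146.588 = 596.728.
True-score variance = 410.183 + 146.588 = 556.771, so reliability = 0.9330.
Error variance = 596.728 − 556.771 = 39.9573; SEM = √39.9573 = 6.32.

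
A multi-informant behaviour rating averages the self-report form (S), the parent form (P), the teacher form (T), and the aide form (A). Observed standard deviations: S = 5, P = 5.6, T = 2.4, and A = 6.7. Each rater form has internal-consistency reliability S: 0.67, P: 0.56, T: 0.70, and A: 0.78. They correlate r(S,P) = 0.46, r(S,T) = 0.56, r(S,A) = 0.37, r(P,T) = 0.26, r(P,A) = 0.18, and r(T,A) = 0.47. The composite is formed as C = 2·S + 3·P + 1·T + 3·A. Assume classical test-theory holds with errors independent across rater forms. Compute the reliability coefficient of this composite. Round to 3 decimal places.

Var(C) = 2²·5² + 3²·5.6² + 2.4² + 3²·6.7² + 2·[6·5·5.6·0.46 + 2·5·2.4·0.56 + 6·5·6.7·0.37 + 3·5.6·2.4·0.26 + 9·5.6·6.7·0.18 + 3·2.4·6.7·0.47] = 792.01 + 518.057 = 1310.07.
Under uncorrelated errors the observed covariances equal the true-score covariances, so only the own-variance terms attenuate.
True-score variance = [2²·5²·0.67 + 3²·5.6²·0.56 + 2.4²·0.70 + 3²·6.7²·0.78] + 518.057 = 544.214 + 518.057 = 1062.27.
Reliability = 1062.27 / 1310.07 = 0.811.

0.811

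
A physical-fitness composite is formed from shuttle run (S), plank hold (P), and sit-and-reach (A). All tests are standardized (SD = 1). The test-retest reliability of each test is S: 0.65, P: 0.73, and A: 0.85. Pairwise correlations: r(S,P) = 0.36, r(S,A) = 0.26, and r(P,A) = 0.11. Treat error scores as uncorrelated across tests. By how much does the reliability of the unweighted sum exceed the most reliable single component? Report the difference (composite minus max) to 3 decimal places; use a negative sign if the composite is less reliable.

Var(sum) = 3 + 1.46 = 4.46; true-score variance = 2.23 + 1.46 = 3.69; composite reliability = 0.8274.
Max component reliability = 0.8500.
Difference = 0.8274 − 0.8500 = -0.023.

-0.023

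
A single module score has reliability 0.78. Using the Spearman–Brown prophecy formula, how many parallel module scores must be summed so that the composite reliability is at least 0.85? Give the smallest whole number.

2

k ≥ ρ*(1−ρ₁)/(ρ₁(1−ρ*)) = 0.85·0.22 / (0.78·0.15) = 1.598.
Smallest integer k = 2.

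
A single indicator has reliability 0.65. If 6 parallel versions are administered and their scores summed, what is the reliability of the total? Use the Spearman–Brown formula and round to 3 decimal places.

0.918

ρ_k = kρ / (1 + (k−1)ρ) = 6·0.65 / (1 + 5·0.65) = 3.900 / 4.250 = 0.918.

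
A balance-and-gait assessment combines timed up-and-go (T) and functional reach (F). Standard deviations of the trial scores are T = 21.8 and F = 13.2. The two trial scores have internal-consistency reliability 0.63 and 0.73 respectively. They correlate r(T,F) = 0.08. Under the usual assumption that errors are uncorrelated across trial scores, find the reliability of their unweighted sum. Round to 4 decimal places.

Var(T+F) = 21.8² + 13.2² + 2·[21.8·13.2·0.08] = 649.48 + 46.0416 = 695.522.
With uncorrelated errors the cross-covariances are all true-score covariance, so they carry over unchanged; only the diagonal terms shrink to ρᵢσᵢ².
True-score variance = [21.8²·0.63 + 13.2²·0.73] + 46.0416 = 426.596 + 46.0416 = 472.638.
Reliability = 472.638 / 695.522 = 0.6795.

0.6795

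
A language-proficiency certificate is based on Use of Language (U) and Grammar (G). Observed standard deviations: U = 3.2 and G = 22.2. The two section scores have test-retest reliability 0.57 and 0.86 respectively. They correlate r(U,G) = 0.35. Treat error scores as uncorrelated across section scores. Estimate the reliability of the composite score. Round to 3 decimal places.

0.867

Var(U+G) = 3.2² + 22.2² + 2·[3.2·22.2·0.35] = 503.08 + 49.728 = 552.808.
Because errors are independent across components, Cov(Tᵢ,Tⱼ) = Cov(Xᵢ,Xⱼ); the off-diagonal part of the true-score variance is the same as above.
True-score variance = [3.2²·0.57 + 22.2²·0.86] + 49.728 = 429.679 + 49.728 = 479.407.
Reliability = 479.407 / 552.808 = 0.867.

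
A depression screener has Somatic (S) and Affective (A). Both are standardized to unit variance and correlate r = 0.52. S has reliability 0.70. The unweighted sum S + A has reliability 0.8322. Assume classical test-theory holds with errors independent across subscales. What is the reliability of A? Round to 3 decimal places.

Var(S+A) = 2 + 2·0.52 = 3.040.
True-score variance = ρ_S + ρ_A + 2·0.52, so 0.8322 = (0.70 + ρ_A + 1.04) / 3.040.
ρ_A = 0.8322·3.040 − 0.70 − 1.04 = 0.790.

0.790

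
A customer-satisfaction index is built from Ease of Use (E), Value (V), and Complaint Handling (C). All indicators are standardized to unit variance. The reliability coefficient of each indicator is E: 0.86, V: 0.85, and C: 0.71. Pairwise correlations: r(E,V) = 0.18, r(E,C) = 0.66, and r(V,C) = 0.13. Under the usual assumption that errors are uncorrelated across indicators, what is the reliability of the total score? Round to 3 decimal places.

0.883

Var(E+V+C) = 3 + 2·[0.18 + 0.66 + 0.13] = 3 + 1.94 = 4.94.
With uncorrelated errors the cross-covariances are all true-score covariance, so they carry over unchanged; only the diagonal terms shrink to ρᵢσᵢ².
True-score variance = [0.86 + 0.85 + 0.71] + 1.94 = 2.42 + 1.94 = 4.36.
Reliability = 4.36 / 4.94 = 0.883.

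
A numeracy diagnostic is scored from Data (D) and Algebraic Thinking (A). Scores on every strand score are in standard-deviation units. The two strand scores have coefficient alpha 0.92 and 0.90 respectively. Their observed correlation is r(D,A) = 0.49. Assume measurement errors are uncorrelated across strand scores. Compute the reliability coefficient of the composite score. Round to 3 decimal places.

0.940

Var(D+A) = 2 + 2·[0.49] = 2 + 0.98 = 2.98.
With uncorrelated errors the cross-covariances are all true-score covariance, so they carry over unchanged; only the diagonal terms shrink to ρᵢσᵢ².
True-score variance = [0.92 + 0.90] + 0.98 = 1.82 + 0.98 = 2.8.
Reliability = 2.8 / 2.98 = 0.940.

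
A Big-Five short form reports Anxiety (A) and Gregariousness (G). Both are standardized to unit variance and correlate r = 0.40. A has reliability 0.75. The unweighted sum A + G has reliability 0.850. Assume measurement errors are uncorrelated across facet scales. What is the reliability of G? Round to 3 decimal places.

Var(A+G) = 2 + 2·0.40 = 2.800.
True-score variance = ρ_A + ρ_G + 2·0.40, so 0.850 = (0.75 + ρ_G + 0.80) / 2.800.
ρ_G = 0.850·2.800 − 0.75 − 0.80 = 0.830.

0.830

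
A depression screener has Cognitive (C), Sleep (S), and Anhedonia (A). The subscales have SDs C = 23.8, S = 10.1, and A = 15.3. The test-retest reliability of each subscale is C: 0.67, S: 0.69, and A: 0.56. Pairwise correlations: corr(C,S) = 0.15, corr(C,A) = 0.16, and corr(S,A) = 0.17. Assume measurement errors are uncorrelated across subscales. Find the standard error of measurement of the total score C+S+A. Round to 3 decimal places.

17.932

Var(total) = 902.54 + 241.179 = 1143.72.
True-score variance = 580.992 + 241.179 = 822.171, so reliability = 0.7189.
Error variance = 1143.72 − 822.171 = 321.548; SEM = √321.548 = 17.932.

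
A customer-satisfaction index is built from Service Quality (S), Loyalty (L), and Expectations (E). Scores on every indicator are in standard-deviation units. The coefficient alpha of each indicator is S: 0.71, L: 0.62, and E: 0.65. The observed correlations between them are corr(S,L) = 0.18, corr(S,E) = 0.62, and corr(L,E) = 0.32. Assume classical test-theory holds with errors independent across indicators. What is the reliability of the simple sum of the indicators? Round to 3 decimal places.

Var(S+L+E) = 3 + 2·[0.18 + 0.62 + 0.32] = 3 + 2.24 = 5.24.
Because errors are independent across components, Cov(Tᵢ,Tⱼ) = Cov(Xᵢ,Xⱼ); the off-diagonal part of the true-score variance is the same as above.
True-score variance = [0.71 + 0.62 + 0.65] + 2.24 = 1.98 + 2.24 = 4.22.
Reliability = 4.22 / 5.24 = 0.805.

0.805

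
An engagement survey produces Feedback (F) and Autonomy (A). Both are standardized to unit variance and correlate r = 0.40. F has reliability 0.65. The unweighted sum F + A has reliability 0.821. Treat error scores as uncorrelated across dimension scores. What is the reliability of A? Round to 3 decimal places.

Var(F+A) = 2 + 2·0.40 = 2.800.
True-score variance = ρ_F + ρ_A + 2·0.40, so 0.821 = (0.65 + ρ_A + 0.80) / 2.800.
ρ_A = 0.821·2.800 − 0.65 − 0.80 = 0.849.

0.849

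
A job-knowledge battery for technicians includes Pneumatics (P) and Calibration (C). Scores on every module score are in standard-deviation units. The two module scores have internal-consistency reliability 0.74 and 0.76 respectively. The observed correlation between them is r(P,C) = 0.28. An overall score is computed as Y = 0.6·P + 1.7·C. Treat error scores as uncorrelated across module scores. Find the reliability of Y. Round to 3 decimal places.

Var(Y) = 0.6² + 1.7² + 2·[1.02·0.28] = 3.25 + 0.5712 = 3.8212.
Under uncorrelated errors the observed covariances equal the true-score covariances, so only the own-variance terms attenuate.
True-score variance = [0.6²·0.74 + 1.7²·0.76] + 0.5712 = 2.4628 + 0.5712 = 3.034.
Reliability = 3.034 / 3.8212 = 0.794.

0.794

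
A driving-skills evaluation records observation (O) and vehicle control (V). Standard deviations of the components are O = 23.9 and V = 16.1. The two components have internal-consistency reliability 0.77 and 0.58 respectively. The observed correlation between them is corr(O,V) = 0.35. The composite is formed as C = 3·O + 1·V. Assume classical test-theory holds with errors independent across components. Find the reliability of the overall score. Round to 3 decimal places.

Var(C) = 3²·23.9² + 16.1² + 2·[3·23.9·16.1·0.35] = 5400.1 + 808.059 = 6208.16.
Because errors are independent across components, Cov(Tᵢ,Tⱼ) = Cov(Xᵢ,Xⱼ); the off-diagonal part of the true-score variance is the same as above.
True-score variance = [3²·23.9²·0.77 + 16.1²·0.58] + 808.059 = 4108.83 + 808.059 = 4916.89.
Reliability = 4916.89 / 6208.16 = 0.792.

0.792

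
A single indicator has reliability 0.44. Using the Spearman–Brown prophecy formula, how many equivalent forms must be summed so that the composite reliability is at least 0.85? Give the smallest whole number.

8

k ≥ ρ*(1−ρ₁)/(ρ₁(1−ρ*)) = 0.85·0.56 / (0.44·0.15) = 7.212.
Smallest integer k = 8.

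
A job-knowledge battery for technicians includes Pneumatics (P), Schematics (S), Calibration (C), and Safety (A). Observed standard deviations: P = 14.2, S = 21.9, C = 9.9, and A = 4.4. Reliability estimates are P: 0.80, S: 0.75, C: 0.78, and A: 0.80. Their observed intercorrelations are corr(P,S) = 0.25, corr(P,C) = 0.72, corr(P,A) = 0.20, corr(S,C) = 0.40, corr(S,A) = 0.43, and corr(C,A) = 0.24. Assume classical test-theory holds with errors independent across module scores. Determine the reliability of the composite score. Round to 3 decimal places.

0.873

Var(P+S+C+A) = 14.2² + 21.9² + 9.9² + 4.4² + 2·[14.2·21.9·0.25 + 14.2·9.9·0.72 + 14.2·4.4·0.20 + 21.9·9.9·0.40 + 21.9·4.4·0.43 + 9.9·4.4·0.24] = 798.62 + 660.144 = 1458.76.
Under uncorrelated errors the observed covariances equal the true-score covariances, so only the own-variance terms attenuate.
True-score variance = [14.2²·0.80 + 21.9²·0.75 + 9.9²·0.78 + 4.4²·0.80] + 660.144 = 612.955 + 660.144 = 1273.1.
Reliability = 1273.1 / 1458.76 = 0.873.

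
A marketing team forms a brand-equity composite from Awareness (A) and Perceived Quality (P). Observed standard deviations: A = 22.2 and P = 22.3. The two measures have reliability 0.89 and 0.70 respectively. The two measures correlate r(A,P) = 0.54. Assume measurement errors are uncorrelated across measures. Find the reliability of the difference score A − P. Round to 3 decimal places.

Var(A−P) = 22.2² + 22.3² − 2·22.2·22.3·0.54 = 990.13 − 534.665 = 455.465.
With uncorrelated errors the cross-covariances are all true-score covariance, so they carry over unchanged; only the diagonal terms shrink to ρᵢσᵢ².
True-score variance = [22.2²·0.89 + 22.3²·0.70] − 534.665 = 786.731 − 534.665 = 252.066.
Reliability = 252.066 / 455.465 = 0.553.

0.553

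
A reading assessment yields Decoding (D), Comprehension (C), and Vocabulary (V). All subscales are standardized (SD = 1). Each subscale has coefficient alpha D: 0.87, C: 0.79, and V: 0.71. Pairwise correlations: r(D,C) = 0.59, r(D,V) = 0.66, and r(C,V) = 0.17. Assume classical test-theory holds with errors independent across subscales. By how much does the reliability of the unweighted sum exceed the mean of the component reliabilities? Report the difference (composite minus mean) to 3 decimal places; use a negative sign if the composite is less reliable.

0.102

Var(sum) = 3 + 2.84 = 5.84; true-score variance = 2.37 + 2.84 = 5.21; composite reliability = 0.8921.
Mean component reliability = 0.7900.
Difference = 0.8921 − 0.7900 = 0.102.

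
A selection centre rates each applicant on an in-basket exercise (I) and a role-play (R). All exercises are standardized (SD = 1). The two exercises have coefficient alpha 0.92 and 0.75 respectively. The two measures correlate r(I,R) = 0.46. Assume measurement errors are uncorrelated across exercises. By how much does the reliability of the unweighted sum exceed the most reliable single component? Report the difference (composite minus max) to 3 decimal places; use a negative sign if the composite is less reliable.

-0.033

Var(sum) = 2 + 0.92 = 2.92; true-score variance = 1.67 + 0.92 = 2.59; composite reliability = 0.8870.
Max component reliability = 0.9200.
Difference = 0.8870 − 0.9200 = -0.033.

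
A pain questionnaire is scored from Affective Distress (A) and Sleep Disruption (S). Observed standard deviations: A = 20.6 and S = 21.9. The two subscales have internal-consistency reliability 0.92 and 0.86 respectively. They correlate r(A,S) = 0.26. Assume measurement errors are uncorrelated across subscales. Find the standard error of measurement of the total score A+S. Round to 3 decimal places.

Var(total) = 903.97 + 234.593 = 1138.56.
True-score variance = 802.876 + 234.593 = 1037.47, so reliability = 0.9112.
Error variance = 1138.56 − 1037.47 = 101.094; SEM = √101.094 = 10.055.

10.055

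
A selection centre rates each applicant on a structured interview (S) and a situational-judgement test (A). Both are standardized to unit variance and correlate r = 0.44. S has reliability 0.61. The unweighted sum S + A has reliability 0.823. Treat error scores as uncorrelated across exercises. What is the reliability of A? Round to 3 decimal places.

0.880

Var(S+A) = 2 + 2·0.44 = 2.880.
True-score variance = ρ_S + ρ_A + 2·0.44, so 0.823 = (0.61 + ρ_A + 0.88) / 2.880.
ρ_A = 0.823·2.880 − 0.61 − 0.88 = 0.880.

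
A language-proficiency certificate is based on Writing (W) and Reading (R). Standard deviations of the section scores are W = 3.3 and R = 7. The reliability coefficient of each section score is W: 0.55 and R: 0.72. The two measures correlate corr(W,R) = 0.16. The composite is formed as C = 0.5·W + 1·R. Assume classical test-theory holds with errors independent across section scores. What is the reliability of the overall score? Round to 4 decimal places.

0.7303

Var(C) = 0.5²·3.3² + 7² + 2·[0.5·3.3·7·0.16] = 51.7225 + 3.696 = 55.4185.
With uncorrelated errors the cross-covariances are all true-score covariance, so they carry over unchanged; only the diagonal terms shrink to ρᵢσᵢ².
True-score variance = [0.5²·3.3²·0.55 + 7²·0.72] + 3.696 = 36.7774 + 3.696 = 40.4734.
Reliability = 40.4734 / 55.4185 = 0.7303.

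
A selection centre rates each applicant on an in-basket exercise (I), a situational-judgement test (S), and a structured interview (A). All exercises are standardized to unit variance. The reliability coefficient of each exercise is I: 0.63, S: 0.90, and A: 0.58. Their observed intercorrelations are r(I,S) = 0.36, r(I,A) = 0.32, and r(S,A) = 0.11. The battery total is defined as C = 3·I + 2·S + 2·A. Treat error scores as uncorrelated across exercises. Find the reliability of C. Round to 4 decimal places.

Var(C) = 3² + 2² + 2² + 2·[6·0.36 + 6·0.32 + 4·0.11] = 17 + 9.04 = 26.04.
With uncorrelated errors the cross-covariances are all true-score covariance, so they carry over unchanged; only the diagonal terms shrink to ρᵢσᵢ².
True-score variance = [3²·0.63 + 2²·0.90 + 2²·0.58] + 9.04 = 11.59 + 9.04 = 20.63.
Reliability = 20.63 / 26.04 = 0.7922.

0.7922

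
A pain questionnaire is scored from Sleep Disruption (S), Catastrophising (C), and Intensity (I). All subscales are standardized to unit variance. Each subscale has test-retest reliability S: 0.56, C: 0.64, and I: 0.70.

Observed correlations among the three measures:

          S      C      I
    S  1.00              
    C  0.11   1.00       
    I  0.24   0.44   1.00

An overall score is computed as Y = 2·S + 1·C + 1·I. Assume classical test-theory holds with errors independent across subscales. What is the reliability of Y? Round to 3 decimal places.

Var(Y) = 2² + 1 + 1 + 2·[2·0.11 + 2·0.24 + 0.44] = 6 + 2.28 = 8.28.
With uncorrelated errors the cross-covariances are all true-score covariance, so they carry over unchanged; only the diagonal terms shrink to ρᵢσᵢ².
True-score variance = [2²·0.56 + 0.64 + 0.70] + 2.28 = 3.58 + 2.28 = 5.86.
Reliability = 5.86 / 8.28 = 0.708.

0.708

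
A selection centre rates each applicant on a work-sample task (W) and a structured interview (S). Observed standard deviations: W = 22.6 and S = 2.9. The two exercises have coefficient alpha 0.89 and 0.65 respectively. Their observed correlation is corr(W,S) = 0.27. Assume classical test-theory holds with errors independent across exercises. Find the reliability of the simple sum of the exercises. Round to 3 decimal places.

0.893

Var(W+S) = 22.6² + 2.9² + 2·[22.6·2.9·0.27] = 519.17 + 35.3916 = 554.562.
With uncorrelated errors the cross-covariances are all true-score covariance, so they carry over unchanged; only the diagonal terms shrink to ρᵢσᵢ².
True-score variance = [22.6²·0.89 + 2.9²·0.65] + 35.3916 = 460.043 + 35.3916 = 495.435.
Reliability = 495.435 / 554.562 = 0.893.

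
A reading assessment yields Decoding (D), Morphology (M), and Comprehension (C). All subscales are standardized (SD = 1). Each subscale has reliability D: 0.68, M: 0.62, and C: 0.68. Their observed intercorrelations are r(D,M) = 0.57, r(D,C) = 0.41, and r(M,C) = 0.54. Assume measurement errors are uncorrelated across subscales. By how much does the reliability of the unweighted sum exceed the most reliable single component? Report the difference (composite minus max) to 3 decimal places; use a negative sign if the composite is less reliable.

0.151

Var(sum) = 3 + 3.04 = 6.04; true-score variance = 1.98 + 3.04 = 5.02; composite reliability = 0.8311.
Max component reliability = 0.6800.
Difference = 0.8311 − 0.6800 = 0.151.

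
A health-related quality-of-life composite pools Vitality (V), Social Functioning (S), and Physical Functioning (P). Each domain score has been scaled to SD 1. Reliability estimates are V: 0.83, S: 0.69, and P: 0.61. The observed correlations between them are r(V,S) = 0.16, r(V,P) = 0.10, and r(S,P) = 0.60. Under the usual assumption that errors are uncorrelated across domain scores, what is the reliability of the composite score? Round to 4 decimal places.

Var(V+S+P) = 3 + 2·[0.16 + 0.10 + 0.60] = 3 + 1.72 = 4.72.
Under uncorrelated errors the observed covariances equal the true-score covariances, so only the own-variance terms attenuate.
True-score variance = [0.83 + 0.69 + 0.61] + 1.72 = 2.13 + 1.72 = 3.85.
Reliability = 3.85 / 4.72 = 0.8157.

0.8157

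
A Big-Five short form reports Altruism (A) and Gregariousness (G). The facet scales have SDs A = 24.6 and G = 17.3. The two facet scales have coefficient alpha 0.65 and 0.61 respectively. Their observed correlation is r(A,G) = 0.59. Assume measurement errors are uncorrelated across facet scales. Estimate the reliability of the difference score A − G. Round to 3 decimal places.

Var(A−G) = 24.6² + 17.3² − 2·24.6·17.3·0.59 = 904.45 − 502.184 = 402.266.
Under uncorrelated errors the observed covariances equal the true-score covariances, so only the own-variance terms attenuate.
True-score variance = [24.6²·0.65 + 17.3²·0.61] − 502.184 = 575.921 − 502.184 = 73.7365.
Reliability = 73.7365 / 402.266 = 0.183.

0.183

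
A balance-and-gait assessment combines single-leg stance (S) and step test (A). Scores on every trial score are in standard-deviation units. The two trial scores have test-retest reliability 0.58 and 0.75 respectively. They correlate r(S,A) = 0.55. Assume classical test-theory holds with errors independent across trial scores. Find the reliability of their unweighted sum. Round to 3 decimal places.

Var(S+A) = 2 + 2·[0.55] = 2 + 1.1 = 3.1.
With uncorrelated errors the cross-covariances are all true-score covariance, so they carry over unchanged; only the diagonal terms shrink to ρᵢσᵢ².
True-score variance = [0.58 + 0.75] + 1.1 = 1.33 + 1.1 = 2.43.
Reliability = 2.43 / 3.1 = 0.784.

0.784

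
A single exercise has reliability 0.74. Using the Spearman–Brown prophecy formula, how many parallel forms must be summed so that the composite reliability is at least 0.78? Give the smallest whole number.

k ≥ ρ*(1−ρ₁)/(ρ₁(1−ρ*)) = 0.78·0.26 / (0.74·0.22) = 1.246.
Smallest integer k = 2.

2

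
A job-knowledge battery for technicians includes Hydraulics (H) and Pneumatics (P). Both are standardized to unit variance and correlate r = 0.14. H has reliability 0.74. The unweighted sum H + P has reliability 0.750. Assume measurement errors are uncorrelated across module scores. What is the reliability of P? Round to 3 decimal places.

0.690

Var(H+P) = 2 + 2·0.14 = 2.280.
True-score variance = ρ_H + ρ_P + 2·0.14, so 0.750 = (0.74 + ρ_P + 0.28) / 2.280.
ρ_P = 0.750·2.280 − 0.74 − 0.28 = 0.690.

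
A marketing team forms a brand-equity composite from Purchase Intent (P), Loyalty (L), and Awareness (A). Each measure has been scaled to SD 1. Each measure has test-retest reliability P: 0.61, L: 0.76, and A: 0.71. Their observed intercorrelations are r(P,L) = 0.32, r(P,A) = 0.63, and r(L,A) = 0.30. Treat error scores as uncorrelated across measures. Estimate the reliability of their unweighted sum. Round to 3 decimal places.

Var(P+L+A) = 3 + 2·[0.32 + 0.63 + 0.30] = 3 + 2.5 = 5.5.
Because errors are independent across components, Cov(Tᵢ,Tⱼ) = Cov(Xᵢ,Xⱼ); the off-diagonal part of the true-score variance is the same as above.
True-score variance = [0.61 + 0.76 + 0.71] + 2.5 = 2.08 + 2.5 = 4.58.
Reliability = 4.58 / 5.5 = 0.833.

0.833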